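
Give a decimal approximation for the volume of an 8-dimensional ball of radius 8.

Volume = π^{8/2}·(8)^8/Γ(5) = 2097152·π^4/3 ≈ 6.80939e+07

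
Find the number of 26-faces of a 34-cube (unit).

An n-cube has C(n,k)·2^(n-k) k-faces. Here C(34,26)·2^8 = 18156204·256 = 4647988224.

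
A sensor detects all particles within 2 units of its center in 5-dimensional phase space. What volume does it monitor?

V = 256·π^2/15 ≈ 168.441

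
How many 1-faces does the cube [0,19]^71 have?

The 71-cube has n·2^(n-1) = 71·2^70 = 71·1180591620717411303424 = 83822005070936202543104 edges.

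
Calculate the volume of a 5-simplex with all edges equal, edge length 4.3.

V = (4.3^5 / 5!) · √((5+1) / 2^5) ≈ 5.30471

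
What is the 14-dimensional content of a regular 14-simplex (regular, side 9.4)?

V_14 = √(15) · 9.4^14 / (14! · 2^(14/2)) ≈ 14.5954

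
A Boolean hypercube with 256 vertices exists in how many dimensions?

Since 2^n = 256, we have n = 8.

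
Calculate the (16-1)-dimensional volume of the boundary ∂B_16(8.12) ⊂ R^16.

The surface area of an n-ball is 2π^(n/2) r^(n-1) / Γ(n/2). For n=16, r=8.12: 1.6563e+14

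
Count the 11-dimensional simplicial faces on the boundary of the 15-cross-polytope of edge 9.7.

Number of 11-faces = 2^(11+1) · C(15,11+1) = 4096 · 455 = 1863680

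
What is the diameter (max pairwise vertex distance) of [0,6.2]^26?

||(6.2,6.2,...,6.2)|| = √(26)·6.2 ≈ 31.6139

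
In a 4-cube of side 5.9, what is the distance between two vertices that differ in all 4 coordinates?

d = √(5.9² + 5.9² + ... + 5.9²) [4 terms] = √(4·5.9²) = 5.9√4 = 11.8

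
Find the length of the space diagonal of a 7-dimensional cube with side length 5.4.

The space diagonal of an n-cube of side s is s√n. Here 5.4·√7 ≈ 14.2871.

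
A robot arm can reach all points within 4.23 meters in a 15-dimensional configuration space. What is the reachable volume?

Volume = π^{15/2}·(4.23)^15/Γ(17/2) ≈ 9.47405e+08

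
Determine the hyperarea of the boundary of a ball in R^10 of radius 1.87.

S_10(1.87) = 2·π^(10/2)·(1.87)^9 / Γ(10/2) ≈ 7130.87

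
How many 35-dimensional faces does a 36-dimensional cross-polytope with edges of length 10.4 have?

An n-cross-polytope has 2^(k+1)·C(n,k+1) k-faces. Here 2^36·C(36,36) = 68719476736·1 = 68719476736.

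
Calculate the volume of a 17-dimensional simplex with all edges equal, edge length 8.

V = (8^17 / 17!) · √((17+1) / 2^17) ≈ 0.0741895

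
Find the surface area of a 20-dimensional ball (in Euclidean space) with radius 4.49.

S = n·V_n(r)/r = 20·V_20(4.49)/4.49 (volume-to-surface relation), giving 1.27481e+12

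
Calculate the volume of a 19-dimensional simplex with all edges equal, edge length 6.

Volume = 6^19 · √(20/2^19) / 19! ≈ 3.09392e-05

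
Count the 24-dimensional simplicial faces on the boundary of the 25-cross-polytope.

f_24(25-orthoplex) = 2^25 · (25 choose 25) = 33554432.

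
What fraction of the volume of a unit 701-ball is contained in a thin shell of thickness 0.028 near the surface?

1 - (1-0.028)^701 ≈ 0.9999999977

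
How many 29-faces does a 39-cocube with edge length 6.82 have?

Number of 29-faces = 2^(29+1) · C(39,29+1) = 1073741824 · 211915132 = 227542140366880768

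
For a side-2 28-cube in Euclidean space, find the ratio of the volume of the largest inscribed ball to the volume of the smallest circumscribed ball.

V_in/V_out = n^(-n/2) = 28^(-28/2) ≈ 5.49272e-21.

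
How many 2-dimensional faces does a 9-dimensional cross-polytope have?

Each 2-face is the convex hull of 3 vertices, one chosen as ±e_i from each of 3 distinct axes: 2^3·C(9,3) = 672.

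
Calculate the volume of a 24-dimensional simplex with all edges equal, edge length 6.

V = (6^24 / 24!) · √((24+1) / 2^24) ≈ 9.32254e-09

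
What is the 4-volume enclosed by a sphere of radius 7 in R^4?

V = 2401·π^2/2 ≈ 11848.5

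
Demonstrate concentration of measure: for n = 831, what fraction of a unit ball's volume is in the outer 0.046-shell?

1 - (1-0.046)^831 ≈ 1 - 1.011e-17 ≈ 100.000000%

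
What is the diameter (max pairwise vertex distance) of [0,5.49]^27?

||(5.49,5.49,...,5.49)|| = √(27)·5.49 ≈ 28.5269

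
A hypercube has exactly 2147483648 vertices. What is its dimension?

2^n = 2147483648 ⇒ n = log_2(2147483648) = 31.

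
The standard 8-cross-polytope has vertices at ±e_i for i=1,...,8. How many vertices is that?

The 8-dimensional cross-polytope has 2n = 2·8 = 16 vertices.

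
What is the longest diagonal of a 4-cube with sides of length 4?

||(4,4,...,4)|| = √(4)·4 = 8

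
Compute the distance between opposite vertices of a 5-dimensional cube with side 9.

Diagonal = √5 · 9 ≈ 20.1246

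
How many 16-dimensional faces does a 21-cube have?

Number of 16-faces = C(21,16) · 2^(21-16) = 20349 · 32 = 651168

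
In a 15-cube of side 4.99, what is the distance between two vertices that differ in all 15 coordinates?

Diagonal = √15 · 4.99 ≈ 19.3262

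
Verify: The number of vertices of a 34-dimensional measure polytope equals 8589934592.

False. The 34-cube has 2^34 = 17179869184 vertices.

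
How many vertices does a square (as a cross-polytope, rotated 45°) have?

Number of vertices = 2n = 4.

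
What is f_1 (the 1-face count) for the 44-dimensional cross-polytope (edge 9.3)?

An n-cross-polytope has 2^(k+1)·C(n,k+1) k-faces. Here 2^2·C(44,2) = 4·946 = 3784.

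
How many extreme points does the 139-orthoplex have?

An n-cross-polytope has 2n vertices; here n = 139, giving 278.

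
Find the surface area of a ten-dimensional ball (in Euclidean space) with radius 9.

The surface area of an n-ball is 2π^(n/2) r^(n-1) / Γ(n/2). For n=10, r=9: 129140163·π^5/4 ≈ 9.87986e+09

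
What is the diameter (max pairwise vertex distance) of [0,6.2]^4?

d = √(6.2² + 6.2² + ... + 6.2²) [4 terms] = √(4·6.2²) = 6.2√4 = 12.4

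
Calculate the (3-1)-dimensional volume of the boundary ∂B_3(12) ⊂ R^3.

|∂B_3(12)| = 4πr² = 4π·(12)² ≈ 1809.56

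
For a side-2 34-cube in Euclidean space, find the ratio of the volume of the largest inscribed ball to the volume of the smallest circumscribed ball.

The radii are 2/2 and 2√34/2, so the volume ratio is (1/√34)^34 = 34^{-34/2} ≈ 9.22271e-27.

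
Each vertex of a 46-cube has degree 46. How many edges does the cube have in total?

An n-cube has n·2^(n-1) edges. With n = 46: 46·35184372088832 = 1618481116086272.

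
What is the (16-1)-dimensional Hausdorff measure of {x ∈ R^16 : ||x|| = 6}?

S = n·V_n(r)/r = 16·V_16(6)/6 (volume-to-surface relation), giving 6530347008·π^8/35 ≈ 1.77038e+12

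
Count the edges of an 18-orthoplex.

f_1(18-orthoplex) = 2^2 · (18 choose 2) = 612.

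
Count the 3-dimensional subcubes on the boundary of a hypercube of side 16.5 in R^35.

Number of 3-faces = C(35,3) · 2^(35-3) = 6545 · 4294967296 = 28110560952320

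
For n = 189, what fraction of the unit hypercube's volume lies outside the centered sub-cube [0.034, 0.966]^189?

The inner cube has side 1-2·0.034 = 0.932 and volume (0.932)^189 ≈ 1.658e-06, so the shell holds 0.9999983419 of the volume.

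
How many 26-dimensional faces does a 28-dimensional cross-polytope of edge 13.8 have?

Number of 26-faces = 2^(26+1) · C(28,26+1) = 134217728 · 28 = 3758096384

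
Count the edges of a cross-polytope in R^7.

Number of 1-faces = 2^(1+1) · C(7,1+1) = 4 · 21 = 84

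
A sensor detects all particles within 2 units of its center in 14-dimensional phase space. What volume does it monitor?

V = 1024·π^7/315 ≈ 9818.35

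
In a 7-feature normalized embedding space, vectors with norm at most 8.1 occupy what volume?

The n-ball volume is π^(n/2)·r^n/Γ(n/2+1). With n=7, r=8.1: V ≈ 1.08087e+07.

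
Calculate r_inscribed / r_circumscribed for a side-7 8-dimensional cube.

For an n-cube of any side s, the inradius is s/2 and the circumradius is s√n/2, so the ratio is 1/√8 ≈ 0.353553.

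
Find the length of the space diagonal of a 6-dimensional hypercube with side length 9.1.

d = √(9.1² + 9.1² + ... + 9.1²) [6 terms] = √(6·9.1²) = 9.1√6 ≈ 22.2904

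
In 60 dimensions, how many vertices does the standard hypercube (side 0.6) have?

Number of vertices = 2^60 = 1152921504606846976.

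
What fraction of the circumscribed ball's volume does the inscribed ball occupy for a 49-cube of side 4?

Volume scales as r^n, and r_in/r_out = 1/√49, giving (1/√49)^49 ≈ 3.89221e-42.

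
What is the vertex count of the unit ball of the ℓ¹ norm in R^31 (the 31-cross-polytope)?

The 31-dimensional cross-polytope has 2n = 2·31 = 62 vertices.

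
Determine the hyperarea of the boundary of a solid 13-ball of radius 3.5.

The surface area of an n-ball is 2π^(n/2) r^(n-1) / Γ(n/2). For n=13, r=3.5: 1977326743·π^6/47520 ≈ 4.00038e+07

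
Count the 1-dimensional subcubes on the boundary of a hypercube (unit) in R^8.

f_1(8-cube) = (8 choose 1) · 2^7 = 1024.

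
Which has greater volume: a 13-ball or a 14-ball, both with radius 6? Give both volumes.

V_13(6) ≈ 1.18934e+10. V_14(6) ≈ 4.69609e+10. The 14-ball is larger.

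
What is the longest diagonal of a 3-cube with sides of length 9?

||(9,9,...,9)|| = √(3)·9 ≈ 15.5885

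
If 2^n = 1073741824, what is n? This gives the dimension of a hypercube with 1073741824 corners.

The n-cube has 2^n vertices, and 1073741824 = 2^30, so n = 30.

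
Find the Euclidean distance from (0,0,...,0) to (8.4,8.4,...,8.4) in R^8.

d = √(8.4² + 8.4² + ... + 8.4²) [8 terms] = √(8·8.4²) = 8.4√8 ≈ 23.7588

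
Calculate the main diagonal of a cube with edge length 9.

Diagonal = √3 · 9 ≈ 15.5885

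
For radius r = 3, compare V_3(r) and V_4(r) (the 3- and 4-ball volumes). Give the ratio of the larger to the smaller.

V_3(3) ≈ 113.097, V_4(3) ≈ 399.719. The 4-ball is larger by a factor of 3.534.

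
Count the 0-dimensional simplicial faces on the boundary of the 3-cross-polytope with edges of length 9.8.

Each 0-face is the convex hull of 1 vertex, one chosen as ±e_i from each of 1 distinct axis: 2^1·C(3,1) = 6.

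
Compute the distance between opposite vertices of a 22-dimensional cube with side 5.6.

d = √(5.6² + 5.6² + ... + 5.6²) [22 terms] = √(22·5.6²) = 5.6√22 ≈ 26.2663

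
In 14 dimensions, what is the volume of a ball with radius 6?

V = 544195584·π^7/35 ≈ 4.69609e+10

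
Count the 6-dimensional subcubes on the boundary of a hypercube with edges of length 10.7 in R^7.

An n-cube has C(n,k)·2^(n-k) k-faces. Here C(7,6)·2^1 = 7·2 = 14.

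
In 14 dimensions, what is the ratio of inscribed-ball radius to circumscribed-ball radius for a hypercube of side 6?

r_in = 6/2 (half the side); r_out = 6√14/2 (half the diagonal). Ratio = 1/√14 ≈ 0.267261.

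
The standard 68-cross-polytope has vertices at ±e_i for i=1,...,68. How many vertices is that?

The 68-dimensional cross-polytope has 2n = 2·68 = 136 vertices.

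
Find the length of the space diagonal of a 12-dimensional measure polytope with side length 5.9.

The space diagonal of an n-cube of side s is s√n. Here 5.9·√12 ≈ 20.4382.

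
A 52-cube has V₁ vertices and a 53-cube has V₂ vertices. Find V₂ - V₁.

V₁ = 2^52 = 4503599627370496. V₂ = 2^53 = 9007199254740992. V₂ - V₁ = 4503599627370496.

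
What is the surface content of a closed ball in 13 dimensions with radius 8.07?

The surface area of an n-ball is 2π^(n/2) r^(n-1) / Γ(n/2). For n=13, r=8.07: 9.03165e+11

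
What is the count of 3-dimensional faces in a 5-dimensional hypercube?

Choose 3 of 5 axes to span the face (C(5,3) = 10 ways), then fix each of the remaining 2 coordinates at one of its two extreme values (2^2 = 4 ways): 10·4 = 40.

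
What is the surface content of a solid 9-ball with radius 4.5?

The surface area of an n-ball is 2π^(n/2) r^(n-1) / Γ(n/2). For n=9, r=4.5: 14348907·π^4/280 ≈ 4.99184e+06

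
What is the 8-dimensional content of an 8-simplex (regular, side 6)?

Volume = 6^8 · √(9/2^8) / 8! ≈ 7.81071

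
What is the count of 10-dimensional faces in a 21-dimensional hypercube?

Choose 10 of 21 axes to span the face (C(21,10) = 352716 ways), then fix each of the remaining 11 coordinates at one of its two extreme values (2^11 = 2048 ways): 352716·2048 = 722362368.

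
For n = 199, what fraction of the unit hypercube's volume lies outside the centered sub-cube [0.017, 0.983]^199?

The inner cube has side 1-2·0.017 = 0.966 and volume (0.966)^199 ≈ 0.001024, so the shell holds 0.998976 of the volume.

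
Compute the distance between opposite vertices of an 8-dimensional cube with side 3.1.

Diagonal = √8 · 3.1 ≈ 8.76812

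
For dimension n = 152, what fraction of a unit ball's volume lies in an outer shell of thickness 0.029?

1 - (1-0.029)^152 ≈ 0.988589 ≈ 98.86%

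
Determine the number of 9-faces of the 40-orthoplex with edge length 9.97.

Number of 9-faces = 2^(9+1) · C(40,9+1) = 1024 · 847660528 = 868004380672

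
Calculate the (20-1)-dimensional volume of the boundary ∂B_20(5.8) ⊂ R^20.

S = n·V_n(r)/r = 20·V_20(5.8)/5.8 (volume-to-surface relation), giving 1.65157e+14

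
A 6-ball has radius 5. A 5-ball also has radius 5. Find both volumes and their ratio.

V_6(5) ≈ 80745.5. V_5(5) ≈ 16449.3. Ratio V_6/V_5 ≈ 4.909.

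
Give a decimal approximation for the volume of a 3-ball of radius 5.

V_3(5) = π^(3/2) · (5)^3 / Γ(3/2 + 1) = 500·π/3 ≈ 523.599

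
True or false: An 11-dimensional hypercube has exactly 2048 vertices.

True. The 11-cube has 2^11 = 2048 vertices.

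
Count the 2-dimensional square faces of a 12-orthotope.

Choose 2 of 12 axes to span the face (C(12,2) = 66 ways), then fix each of the remaining 10 coordinates at one of its two extreme values (2^10 = 1024 ways): 66·1024 = 67584.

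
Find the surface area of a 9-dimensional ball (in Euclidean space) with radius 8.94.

S = n·V_n(r)/r = 9·V_9(8.94)/8.94 (volume-to-surface relation), giving 1.21132e+09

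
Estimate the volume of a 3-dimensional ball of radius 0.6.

The n-ball volume is π^(n/2)·r^n/Γ(n/2+1). With n=3, r=0.6: V ≈ 0.904779.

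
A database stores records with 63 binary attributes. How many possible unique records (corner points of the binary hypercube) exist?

Number of vertices = 2^63 = 9223372036854775808.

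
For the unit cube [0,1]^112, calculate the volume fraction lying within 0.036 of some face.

The inner cube has side 1-2·0.036 = 0.928 and volume (0.928)^112 ≈ 0.0002319, so the shell holds 0.999768 of the volume.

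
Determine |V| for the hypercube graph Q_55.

An n-cube has 2^n vertices; for n = 55 that is 2^55 = 36028797018963968.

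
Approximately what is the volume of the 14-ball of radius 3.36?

The n-ball volume is π^(n/2)·r^n/Γ(n/2+1). With n=14, r=3.36: V ≈ 1.40078e+07.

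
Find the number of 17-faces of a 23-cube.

An n-cube has C(n,k)·2^(n-k) k-faces. Here C(23,17)·2^6 = 100947·64 = 6460608.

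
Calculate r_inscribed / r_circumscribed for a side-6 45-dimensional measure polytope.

For an n-cube of any side s, the inradius is s/2 and the circumradius is s√n/2, so the ratio is 1/√45 ≈ 0.149071.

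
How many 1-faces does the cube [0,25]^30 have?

Each of the 2^30 = 1073741824 vertices has degree 30; total edges = 30·2^30/2 = 16106127360.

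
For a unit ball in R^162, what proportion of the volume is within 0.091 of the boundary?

V(inner)/V(outer) = ((1-0.091)/1)^162 ≈ 1.938e-07, so the shell fraction is 0.9999998062.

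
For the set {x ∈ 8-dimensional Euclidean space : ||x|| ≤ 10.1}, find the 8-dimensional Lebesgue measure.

The n-ball volume is π^(n/2)·r^n/Γ(n/2+1). With n=8, r=10.1: V ≈ 4.395e+08.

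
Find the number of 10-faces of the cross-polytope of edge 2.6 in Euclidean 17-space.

Each 10-face is the convex hull of 11 vertices, one chosen as ±e_i from each of 11 distinct axes: 2^11·C(17,11) = 25346048.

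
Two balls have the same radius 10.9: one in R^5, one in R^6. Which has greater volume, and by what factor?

V_5(10.9) ≈ 809899, V_6(10.9) ≈ 8.66677e+06. The 6-ball is larger by a factor of 10.7.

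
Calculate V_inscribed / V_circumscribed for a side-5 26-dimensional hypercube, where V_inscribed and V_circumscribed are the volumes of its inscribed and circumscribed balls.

The radii are 5/2 and 5√26/2, so the volume ratio is (1/√26)^26 = 26^{-26/2} ≈ 4.03038e-19.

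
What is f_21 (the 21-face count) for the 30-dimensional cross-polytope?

f_21(30-orthoplex) = 2^22 · (30 choose 22) = 24548946739200.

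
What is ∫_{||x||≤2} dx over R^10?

V = 128·π^5/15 ≈ 2611.37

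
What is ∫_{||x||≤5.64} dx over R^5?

The n-ball volume is π^(n/2)·r^n/Γ(n/2+1). With n=5, r=5.64: V ≈ 30039.6.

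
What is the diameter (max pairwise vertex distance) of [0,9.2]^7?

The space diagonal of an n-cube of side s is s√n. Here 9.2·√7 ≈ 24.3409.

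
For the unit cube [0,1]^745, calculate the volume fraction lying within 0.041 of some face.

The inner cube has side 1-2·0.041 = 0.918 and volume (0.918)^745 ≈ 2.079e-28, so the shell holds 1 - 2.079e-28 of the volume.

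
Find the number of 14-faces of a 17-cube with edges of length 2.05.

Choose 14 of 17 axes to span the face (C(17,14) = 680 ways), then fix each of the remaining 3 coordinates at one of its two extreme values (2^3 = 8 ways): 680·8 = 5440.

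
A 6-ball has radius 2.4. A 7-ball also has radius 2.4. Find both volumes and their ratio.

V_6(2.4) ≈ 987.565. V_7(2.4) ≈ 2167. Ratio V_6/V_7 ≈ 0.4557.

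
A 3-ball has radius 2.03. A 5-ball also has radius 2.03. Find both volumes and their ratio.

V_3(2.03) ≈ 35.041. V_5(2.03) ≈ 181.459. Ratio V_3/V_5 ≈ 0.1931.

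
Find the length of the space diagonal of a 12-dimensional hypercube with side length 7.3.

The space diagonal of an n-cube of side s is s√n. Here 7.3·√12 ≈ 25.2879.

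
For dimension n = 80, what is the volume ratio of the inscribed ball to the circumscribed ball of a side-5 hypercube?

Volume scales as r^n, and r_in/r_out = 1/√80, giving (1/√80)^80 ≈ 7.52316e-77.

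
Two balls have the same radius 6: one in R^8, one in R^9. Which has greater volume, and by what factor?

V_8(6) ≈ 6.81708e+06, V_9(6) ≈ 3.32414e+07. The 9-ball is larger by a factor of 4.876.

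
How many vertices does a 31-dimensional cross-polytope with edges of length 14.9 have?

The vertices are ±e_1, ..., ±e_31, so there are 2·31 = 62.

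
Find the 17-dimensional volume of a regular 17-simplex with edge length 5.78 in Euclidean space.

V_17 = √(18) · 5.78^17 / (17! · 2^(17/2)) ≈ 0.000295519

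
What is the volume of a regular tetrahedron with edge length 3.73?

Volume = (√2/12) · 3.73³ = 6.1159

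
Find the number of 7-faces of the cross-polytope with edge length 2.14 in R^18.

f_7(18-orthoplex) = 2^8 · (18 choose 8) = 11202048.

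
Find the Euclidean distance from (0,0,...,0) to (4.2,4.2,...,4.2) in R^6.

The space diagonal of an n-cube of side s is s√n. Here 4.2·√6 ≈ 10.2879.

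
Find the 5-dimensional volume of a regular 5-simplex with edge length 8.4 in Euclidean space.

V_5 = √(6) · 8.4^5 / (5! · 2^(5/2)) ≈ 150.909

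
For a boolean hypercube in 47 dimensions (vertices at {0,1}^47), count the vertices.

Each vertex is a binary string of length 47, so there are 2^47 = 140737488355328.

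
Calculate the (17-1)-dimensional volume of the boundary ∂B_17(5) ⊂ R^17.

S_17(5) = 2·π^(17/2)·(5)^16 / Γ(17/2) = 3125000000000·π^8/81081 ≈ 3.65704e+11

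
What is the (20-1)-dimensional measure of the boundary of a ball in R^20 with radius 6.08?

The surface area of an n-ball is 2π^(n/2) r^(n-1) / Γ(n/2). For n=20, r=6.08: 4.04514e+14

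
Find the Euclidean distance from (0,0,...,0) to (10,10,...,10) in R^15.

d = √(10² + 10² + ... + 10²) [15 terms] = √(15·10²) = 10√15 ≈ 38.7298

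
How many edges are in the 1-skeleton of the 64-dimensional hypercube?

The 64-cube has n·2^(n-1) = 64·2^63 = 64·9223372036854775808 = 590295810358705651712 edges.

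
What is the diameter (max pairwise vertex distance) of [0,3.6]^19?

The space diagonal of an n-cube of side s is s√n. Here 3.6·√19 ≈ 15.692.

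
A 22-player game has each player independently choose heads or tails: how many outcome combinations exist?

The 22-cube has 2^22 = 4194304 vertices.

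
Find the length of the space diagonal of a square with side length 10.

||(10,10,...,10)|| = √(2)·10 ≈ 14.1421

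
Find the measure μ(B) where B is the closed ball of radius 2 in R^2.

The n-ball volume is π^(n/2)·r^n/Γ(n/2+1). With n=2, r=2: V = 4·π ≈ 12.5664.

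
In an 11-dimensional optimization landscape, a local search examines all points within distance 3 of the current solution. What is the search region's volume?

V_11(3) = π^(11/2) · (3)^11 / Γ(11/2 + 1) = 419904·π^5/385 ≈ 333763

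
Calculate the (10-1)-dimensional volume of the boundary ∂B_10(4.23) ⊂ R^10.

S_10(4.23) = 2·π^(10/2)·(4.23)^9 / Γ(10/2) ≈ 1.10569e+07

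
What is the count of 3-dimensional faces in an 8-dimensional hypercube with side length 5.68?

f_3(8-cube) = (8 choose 3) · 2^5 = 1792.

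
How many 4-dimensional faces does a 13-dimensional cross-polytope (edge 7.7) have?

Each 4-face is the convex hull of 5 vertices, one chosen as ±e_i from each of 5 distinct axes: 2^5·C(13,5) = 41184.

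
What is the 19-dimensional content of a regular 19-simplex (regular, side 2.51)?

V_19 = √(20) · 2.51^19 / (19! · 2^(19/2)) ≈ 1.99267e-12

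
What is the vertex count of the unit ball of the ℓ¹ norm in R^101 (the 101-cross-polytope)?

The vertices are ±e_1, ..., ±e_101, so there are 2·101 = 202.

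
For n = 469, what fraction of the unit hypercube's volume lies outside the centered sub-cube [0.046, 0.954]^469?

The inner cube has side 1-2·0.046 = 0.908 and volume (0.908)^469 ≈ 2.199e-20, so the shell holds 1 - 2.199e-20 of the volume.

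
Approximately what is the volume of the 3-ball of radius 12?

V = 2304·π ≈ 7238.23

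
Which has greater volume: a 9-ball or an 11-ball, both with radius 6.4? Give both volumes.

V_9(6.4) ≈ 5.94207e+07. V_11(6.4) ≈ 1.39022e+09. The 11-ball is larger.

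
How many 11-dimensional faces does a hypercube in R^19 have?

f_11(19-cube) = (19 choose 11) · 2^8 = 19348992.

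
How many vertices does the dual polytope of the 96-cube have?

An n-cross-polytope has 2n vertices; here n = 96, giving 192.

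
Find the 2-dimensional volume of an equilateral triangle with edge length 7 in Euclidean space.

Area = (√3/4) · 7² = 21.2176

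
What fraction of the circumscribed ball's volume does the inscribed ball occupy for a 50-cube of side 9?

Volume scales as r^n, and r_in/r_out = 1/√50, giving (1/√50)^50 ≈ 3.35544e-43.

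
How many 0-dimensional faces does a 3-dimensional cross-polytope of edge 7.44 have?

f_0(3-orthoplex) = 2^1 · (3 choose 1) = 6.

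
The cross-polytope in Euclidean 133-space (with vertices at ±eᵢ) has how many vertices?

The 133-dimensional cross-polytope has 2n = 2·133 = 266 vertices.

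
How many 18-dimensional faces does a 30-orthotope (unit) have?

f_18(30-cube) = (30 choose 18) · 2^12 = 354276249600.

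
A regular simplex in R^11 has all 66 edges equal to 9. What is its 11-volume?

For a regular n-simplex with edge a, V = (a^n / n!)·√((n+1)/2^n). With a=9, n=11: V ≈ 60.178.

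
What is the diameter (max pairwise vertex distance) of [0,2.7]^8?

||(2.7,2.7,...,2.7)|| = √(8)·2.7 ≈ 7.63675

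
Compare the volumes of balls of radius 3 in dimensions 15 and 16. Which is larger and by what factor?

V_15(3) ≈ 5.47329e+06, V_16(3) ≈ 1.01302e+07. The 16-ball is larger by a factor of 1.851.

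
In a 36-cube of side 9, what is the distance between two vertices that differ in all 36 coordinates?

The space diagonal of an n-cube of side s is s√n. Here 9·√36 = 54.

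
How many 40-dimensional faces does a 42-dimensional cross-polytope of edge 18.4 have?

f_40(42-orthoplex) = 2^41 · (42 choose 41) = 92358976733184.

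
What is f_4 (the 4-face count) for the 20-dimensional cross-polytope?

Number of 4-faces = 2^(4+1) · C(20,4+1) = 32 · 15504 = 496128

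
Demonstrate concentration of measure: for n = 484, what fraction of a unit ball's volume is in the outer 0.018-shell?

1 - (1-0.018)^484 ≈ 0.999848 ≈ 99.9848%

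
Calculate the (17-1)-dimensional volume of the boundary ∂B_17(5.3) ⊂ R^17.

|∂B_17(5.3)| ≈ 9.29017e+11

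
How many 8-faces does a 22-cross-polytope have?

f_8(22-orthoplex) = 2^9 · (22 choose 9) = 254679040.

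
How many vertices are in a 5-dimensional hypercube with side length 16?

An n-cube has C(n,k)·2^(n-k) k-faces. Here C(5,0)·2^5 = 1·32 = 32.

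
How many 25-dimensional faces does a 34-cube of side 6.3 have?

An n-cube has C(n,k)·2^(n-k) k-faces. Here C(34,25)·2^9 = 52451256·512 = 26855043072.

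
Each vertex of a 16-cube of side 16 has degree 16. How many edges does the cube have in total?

An n-cube has n·2^(n-1) edges. With n = 16: 16·32768 = 524288.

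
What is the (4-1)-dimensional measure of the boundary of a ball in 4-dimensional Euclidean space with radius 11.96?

S = n·V_n(r)/r = 4·V_4(11.96)/11.96 (volume-to-surface relation), giving 33769.4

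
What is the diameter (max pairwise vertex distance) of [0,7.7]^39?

Diagonal = √39 · 7.7 ≈ 48.0865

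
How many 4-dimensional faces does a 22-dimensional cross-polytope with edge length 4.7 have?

Each 4-face is the convex hull of 5 vertices, one chosen as ±e_i from each of 5 distinct axes: 2^5·C(22,5) = 842688.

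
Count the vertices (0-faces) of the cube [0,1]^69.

The 69-cube has 2^69 = 590295810358705651712 vertices.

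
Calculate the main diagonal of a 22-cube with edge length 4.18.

Diagonal = √22 · 4.18 ≈ 19.6059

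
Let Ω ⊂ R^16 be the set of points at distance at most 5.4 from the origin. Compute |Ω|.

V_16(5.4) = π^(16/2) · (5.4)^16 / Γ(16/2 + 1) ≈ 1.23021e+11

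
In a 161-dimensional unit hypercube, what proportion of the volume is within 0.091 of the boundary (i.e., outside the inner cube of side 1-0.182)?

The inner cube has side 1-2·0.091 = 0.818 and volume (0.818)^161 ≈ 8.98e-15, so the shell holds 1 - 8.98e-15 of the volume.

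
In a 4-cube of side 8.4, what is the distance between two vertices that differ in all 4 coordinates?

||(8.4,8.4,...,8.4)|| = √(4)·8.4 = 16.8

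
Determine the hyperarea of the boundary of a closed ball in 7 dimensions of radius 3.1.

S = n·V_n(r)/r = 7·V_7(3.1)/3.1 (volume-to-surface relation), giving 29352.7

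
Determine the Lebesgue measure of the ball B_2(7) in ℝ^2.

V = 49·π ≈ 153.938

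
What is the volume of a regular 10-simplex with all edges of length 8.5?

V_10 = √(11) · 8.5^10 / (10! · 2^(10/2)) ≈ 56.2306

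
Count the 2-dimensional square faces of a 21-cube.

f_2(21-cube) = (21 choose 2) · 2^19 = 110100480.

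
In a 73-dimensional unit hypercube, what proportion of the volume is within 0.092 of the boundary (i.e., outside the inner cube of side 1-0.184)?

The inner cube has side 1-2·0.092 = 0.816 and volume (0.816)^73 ≈ 3.576e-07, so the shell holds 0.9999996424 of the volume.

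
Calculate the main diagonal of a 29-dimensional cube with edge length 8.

Diagonal = √29 · 8 ≈ 43.0813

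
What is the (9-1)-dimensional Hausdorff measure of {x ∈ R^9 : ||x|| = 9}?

S = n·V_n(r)/r = 9·V_9(9)/9 (volume-to-surface relation), giving 459165024·π^4/35 ≈ 1.27791e+09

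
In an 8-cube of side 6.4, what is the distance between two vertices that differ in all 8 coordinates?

Diagonal = √8 · 6.4 ≈ 18.1019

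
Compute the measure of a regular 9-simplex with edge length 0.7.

V = (0.7^9 / 9!) · √((9+1) / 2^9) ≈ 1.55412e-08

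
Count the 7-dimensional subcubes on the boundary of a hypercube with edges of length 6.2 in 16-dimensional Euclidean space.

Choose 7 of 16 axes to span the face (C(16,7) = 11440 ways), then fix each of the remaining 9 coordinates at one of its two extreme values (2^9 = 512 ways): 11440·512 = 5857280.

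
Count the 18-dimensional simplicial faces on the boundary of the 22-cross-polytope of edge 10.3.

f_18(22-orthoplex) = 2^19 · (22 choose 19) = 807403520.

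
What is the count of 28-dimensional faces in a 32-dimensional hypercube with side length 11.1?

f_28(32-cube) = (32 choose 28) · 2^4 = 575360.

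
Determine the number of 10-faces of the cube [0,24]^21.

Choose 10 of 21 axes to span the face (C(21,10) = 352716 ways), then fix each of the remaining 11 coordinates at one of its two extreme values (2^11 = 2048 ways): 352716·2048 = 722362368.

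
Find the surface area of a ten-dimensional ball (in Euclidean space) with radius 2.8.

S_10(2.8) = 2·π^(10/2)·(2.8)^9 / Γ(10/2) ≈ 269768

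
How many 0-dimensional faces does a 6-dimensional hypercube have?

Number of 0-faces = C(6,0) · 2^(6-0) = 1 · 64 = 64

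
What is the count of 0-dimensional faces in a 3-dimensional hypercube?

f_0(3-cube) = (3 choose 0) · 2^3 = 8.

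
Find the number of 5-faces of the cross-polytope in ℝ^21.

An n-cross-polytope has 2^(k+1)·C(n,k+1) k-faces. Here 2^6·C(21,6) = 64·54264 = 3472896.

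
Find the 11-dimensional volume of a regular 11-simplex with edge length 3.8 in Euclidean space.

V_11 = √(12) · 3.8^11 / (11! · 2^(11/2)) ≈ 0.00457498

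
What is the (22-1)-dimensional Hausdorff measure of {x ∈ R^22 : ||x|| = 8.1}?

S_22(8.1) = 2·π^(22/2)·(8.1)^21 / Γ(22/2) ≈ 1.94134e+18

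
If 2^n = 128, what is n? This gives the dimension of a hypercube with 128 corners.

n = log_2(128) = 7.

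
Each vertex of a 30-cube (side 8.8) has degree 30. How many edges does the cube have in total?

The 30-cube has n·2^(n-1) = 30·2^29 = 30·536870912 = 16106127360 edges.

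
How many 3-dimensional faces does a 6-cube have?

f_3(6-cube) = (6 choose 3) · 2^3 = 160.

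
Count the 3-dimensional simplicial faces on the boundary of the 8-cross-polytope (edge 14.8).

f_3(8-orthoplex) = 2^4 · (8 choose 4) = 1120.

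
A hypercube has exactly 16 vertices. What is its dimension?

n = log_2(16) = 4.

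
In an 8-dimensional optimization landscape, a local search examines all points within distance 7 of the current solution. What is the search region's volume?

V_8(7) = π^(8/2) · (7)^8 / Γ(8/2 + 1) = 5764801·π^4/24 ≈ 2.33977e+07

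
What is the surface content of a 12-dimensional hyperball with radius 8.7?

|∂B_12(8.7)| ≈ 3.46306e+11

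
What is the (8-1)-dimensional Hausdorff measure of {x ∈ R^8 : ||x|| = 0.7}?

S_8(0.7) = 2·π^(8/2)·(0.7)^7 / Γ(8/2) ≈ 2.67402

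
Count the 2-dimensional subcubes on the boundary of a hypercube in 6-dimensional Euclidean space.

Number of 2-faces = C(6,2) · 2^(6-2) = 15 · 16 = 240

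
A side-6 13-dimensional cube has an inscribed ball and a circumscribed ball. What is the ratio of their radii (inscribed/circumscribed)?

r_in = 6/2 (half the side); r_out = 6√13/2 (half the diagonal). Ratio = 1/√13 ≈ 0.27735.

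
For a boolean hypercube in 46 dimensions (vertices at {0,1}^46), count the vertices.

An n-cube has 2^n vertices; for n = 46 that is 2^46 = 70368744177664.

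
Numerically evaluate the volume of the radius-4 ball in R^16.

Volume = π^{16/2}·(4)^16/Γ(9) = 33554432·π^8/315 ≈ 1.01074e+09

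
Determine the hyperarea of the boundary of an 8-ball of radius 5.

The surface area of an n-ball is 2π^(n/2) r^(n-1) / Γ(n/2). For n=8, r=5: 78125·π^4/3 ≈ 2.5367e+06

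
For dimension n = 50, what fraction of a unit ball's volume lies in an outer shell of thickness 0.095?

1 - (1-0.095)^50 ≈ 0.993201 ≈ 99.32%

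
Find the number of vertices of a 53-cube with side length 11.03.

An n-cube has 2^n vertices; for n = 53 that is 2^53 = 9007199254740992.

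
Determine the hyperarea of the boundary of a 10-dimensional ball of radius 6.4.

S_10(6.4) = 2·π^(10/2)·(6.4)^9 / Γ(10/2) ≈ 4.59397e+08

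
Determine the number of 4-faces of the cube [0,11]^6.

Choose 4 of 6 axes to span the face (C(6,4) = 15 ways), then fix each of the remaining 2 coordinates at one of its two extreme values (2^2 = 4 ways): 15·4 = 60.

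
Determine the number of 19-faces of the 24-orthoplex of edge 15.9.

Number of 19-faces = 2^(19+1) · C(24,19+1) = 1048576 · 10626 = 11142168576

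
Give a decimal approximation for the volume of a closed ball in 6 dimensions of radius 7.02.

V_6(7.02) = π^(6/2) · (7.02)^6 / Γ(6/2 + 1) ≈ 618473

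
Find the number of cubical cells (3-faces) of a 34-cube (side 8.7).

An n-cube has C(n,k)·2^(n-k) k-faces. Here C(34,3)·2^31 = 5984·2147483648 = 12850542149632.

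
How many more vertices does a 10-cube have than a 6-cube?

The 10-cube has 2^10 = 1024 vertices. The 6-cube has 2^6 = 64 vertices. Difference: 1024 - 64 = 960.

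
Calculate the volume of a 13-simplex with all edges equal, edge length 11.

V_13 = √(14) · 11^13 / (13! · 2^(13/2)) ≈ 229.189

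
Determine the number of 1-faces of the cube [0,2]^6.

f_1(6-cube) = (6 choose 1) · 2^5 = 192.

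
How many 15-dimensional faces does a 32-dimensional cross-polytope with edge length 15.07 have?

An n-cross-polytope has 2^(k+1)·C(n,k+1) k-faces. Here 2^16·C(32,16) = 65536·601080390 = 39392404439040.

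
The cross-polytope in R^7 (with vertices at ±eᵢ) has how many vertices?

An n-cross-polytope has 2n vertices; here n = 7, giving 14.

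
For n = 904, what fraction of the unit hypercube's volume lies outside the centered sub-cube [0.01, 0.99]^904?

Shell fraction = 1 - (1-0.02)^904 ≈ 0.9999999883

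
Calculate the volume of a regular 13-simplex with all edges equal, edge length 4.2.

V = (4.2^13 / 13!) · √((13+1) / 2^13) ≈ 0.000840097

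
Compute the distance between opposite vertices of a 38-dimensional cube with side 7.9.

||(7.9,7.9,...,7.9)|| = √(38)·7.9 ≈ 48.6989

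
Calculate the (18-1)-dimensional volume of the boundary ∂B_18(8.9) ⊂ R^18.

S_18(8.9) = 2·π^(18/2)·(8.9)^17 / Γ(18/2) ≈ 2.03933e+16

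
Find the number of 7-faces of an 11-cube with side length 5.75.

An n-cube has C(n,k)·2^(n-k) k-faces. Here C(11,7)·2^4 = 330·16 = 5280.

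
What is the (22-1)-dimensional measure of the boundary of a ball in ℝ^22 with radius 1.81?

S = n·V_n(r)/r = 22·V_22(1.81)/1.81 (volume-to-surface relation), giving 41799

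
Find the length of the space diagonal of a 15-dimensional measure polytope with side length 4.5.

The space diagonal of an n-cube of side s is s√n. Here 4.5·√15 ≈ 17.4284.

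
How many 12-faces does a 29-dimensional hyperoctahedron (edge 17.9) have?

f_12(29-orthoplex) = 2^13 · (29 choose 13) = 555941191680.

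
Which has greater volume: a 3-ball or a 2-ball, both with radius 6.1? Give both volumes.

V_3(6.1) ≈ 950.776. V_2(6.1) ≈ 116.899. The 3-ball is larger.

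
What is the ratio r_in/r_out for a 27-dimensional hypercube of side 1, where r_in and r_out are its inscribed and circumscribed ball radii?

r_in / r_out = (1/2) / (1√27/2) = 1/√27 ≈ 0.19245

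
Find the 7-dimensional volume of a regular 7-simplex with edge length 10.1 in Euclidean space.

V = (10.1^7 / 7!) · √((7+1) / 2^7) ≈ 531.813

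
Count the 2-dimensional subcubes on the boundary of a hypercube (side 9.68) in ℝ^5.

An n-cube has C(n,k)·2^(n-k) k-faces. Here C(5,2)·2^3 = 10·8 = 80.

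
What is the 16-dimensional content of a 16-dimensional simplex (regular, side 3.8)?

Volume = 3.8^16 · √(17/2^16) / 16! ≈ 1.45513e-06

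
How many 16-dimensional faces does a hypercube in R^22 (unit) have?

Number of 16-faces = C(22,16) · 2^(22-16) = 74613 · 64 = 4775232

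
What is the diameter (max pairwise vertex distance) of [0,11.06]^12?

The space diagonal of an n-cube of side s is s√n. Here 11.06·√12 ≈ 38.313.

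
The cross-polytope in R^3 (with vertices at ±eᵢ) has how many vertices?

An n-cross-polytope has 2n vertices; here n = 3, giving 6.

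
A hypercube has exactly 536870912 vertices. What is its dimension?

Since 2^n = 536870912, we have n = 29.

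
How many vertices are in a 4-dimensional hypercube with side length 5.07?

Choose 0 of 4 axes to span the face (C(4,0) = 1 way), then fix each of the remaining 4 coordinates at one of its two extreme values (2^4 = 16 ways): 1·16 = 16.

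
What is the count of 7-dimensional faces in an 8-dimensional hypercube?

An n-cube has C(n,k)·2^(n-k) k-faces. Here C(8,7)·2^1 = 8·2 = 16.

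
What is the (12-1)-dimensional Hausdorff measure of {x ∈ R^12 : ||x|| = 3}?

S = n·V_n(r)/r = 12·V_12(3)/3 (volume-to-surface relation), giving 59049·π^6/20 ≈ 2.83845e+06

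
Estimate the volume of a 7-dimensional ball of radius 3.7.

Volume = π^{7/2}·(3.7)^7/Γ(9/2) ≈ 44853.1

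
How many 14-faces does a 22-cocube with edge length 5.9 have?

f_14(22-orthoplex) = 2^15 · (22 choose 15) = 5588385792.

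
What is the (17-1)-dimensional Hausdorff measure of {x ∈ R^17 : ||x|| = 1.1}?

S = n·V_n(r)/r = 17·V_17(1.1)/1.1 (volume-to-surface relation), giving 11.0127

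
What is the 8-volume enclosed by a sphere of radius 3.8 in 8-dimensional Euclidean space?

The n-ball volume is π^(n/2)·r^n/Γ(n/2+1). With n=8, r=3.8: V ≈ 176464.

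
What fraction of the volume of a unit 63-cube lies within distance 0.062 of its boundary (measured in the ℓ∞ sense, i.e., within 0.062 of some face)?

1 - (1 - 2·0.062)^63 = 1 - 0.876^63 ≈ 0.999761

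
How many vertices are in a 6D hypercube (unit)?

f_0(6-cube) = (6 choose 0) · 2^6 = 64.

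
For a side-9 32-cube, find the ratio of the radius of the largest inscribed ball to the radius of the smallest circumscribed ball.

Ratio = (s/2)/(s√32/2) = 32^(-1/2) ≈ 0.176777.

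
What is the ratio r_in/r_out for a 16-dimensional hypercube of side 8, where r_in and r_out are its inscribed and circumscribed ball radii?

Ratio = (s/2)/(s√16/2) = 16^(-1/2) ≈ 0.25.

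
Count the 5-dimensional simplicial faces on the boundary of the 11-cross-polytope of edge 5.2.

An n-cross-polytope has 2^(k+1)·C(n,k+1) k-faces. Here 2^6·C(11,6) = 64·462 = 29568.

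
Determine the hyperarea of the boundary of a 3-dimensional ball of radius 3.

S_3(3) = 2·π^(3/2)·(3)^2 / Γ(3/2) = 4πr² = 4π·(3)² ≈ 113.097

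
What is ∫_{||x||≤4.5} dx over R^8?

Volume = π^{8/2}·(4.5)^8/Γ(5) = 14348907·π^4/2048 ≈ 682478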